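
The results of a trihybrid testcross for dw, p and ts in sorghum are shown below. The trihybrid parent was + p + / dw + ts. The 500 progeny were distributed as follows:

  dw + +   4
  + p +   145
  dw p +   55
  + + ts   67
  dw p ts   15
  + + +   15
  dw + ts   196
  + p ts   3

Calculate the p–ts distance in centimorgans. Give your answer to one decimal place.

The two rarest classes, + p ts and dw + +, are the double crossovers. Comparing them with the parentals, only the ts allele has switched, so ts is the middle locus and the order is p – ts – dw.
Crossovers in the p–ts interval produce the single-crossover classes + + + and dw p ts (15 + 15 = 30) plus the double crossovers (7).
RF(p–ts) = (30 + 7) / 500 = 37/500 = 0.0740 → 7.4 centimorgans.

7.4 centimorgans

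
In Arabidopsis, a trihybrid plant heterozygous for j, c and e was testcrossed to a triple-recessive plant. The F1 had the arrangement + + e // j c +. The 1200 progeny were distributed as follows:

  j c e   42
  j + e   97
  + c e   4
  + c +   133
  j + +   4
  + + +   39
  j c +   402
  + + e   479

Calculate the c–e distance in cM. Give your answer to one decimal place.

The two rarest classes, + c e and j + +, are the double crossovers. Comparing them with the parentals, only the c allele has switched, so c is the middle locus and the order is j – c – e.
Crossovers in the c–e interval produce the single-crossover classes + + + and j c e (39 + 42 = 81) plus the double crossovers (8).
RF(c–e) = (81 + 8) / 1200 = 89/1200 = 0.0742 → 7.4 cM.

7.4 cM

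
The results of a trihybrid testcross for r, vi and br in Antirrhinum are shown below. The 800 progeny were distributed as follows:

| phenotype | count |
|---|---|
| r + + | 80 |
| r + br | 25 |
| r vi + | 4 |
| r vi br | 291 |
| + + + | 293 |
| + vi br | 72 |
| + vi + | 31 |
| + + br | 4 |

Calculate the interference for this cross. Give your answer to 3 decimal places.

0.375

The two most frequent reciprocal classes, + + + and r vi br, are the parental types, so the F1 was + + + / r vi br.
The two rarest classes, + + br and r vi +, are the double crossovers. Comparing them with the parentals, only the br allele has switched, so br is the middle locus and the order is vi – br – r.
vi–br: (56 + 8)/800 = 0.0800; br–r: (152 + 8)/800 = 0.2000.
Expected DCO frequency = 0.0800 × 0.2000 ≈ 0.01600; observed = 8/800 ≈ 0.01000.
Coefficient of coincidence = 0.01000/0.01600 ≈ 0.625; interference = 1 − 0.625 = 0.375.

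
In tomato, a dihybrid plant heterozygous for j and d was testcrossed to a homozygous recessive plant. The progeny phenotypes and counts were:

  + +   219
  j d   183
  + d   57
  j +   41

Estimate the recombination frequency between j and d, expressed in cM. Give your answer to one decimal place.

19.6 cM

The two most frequent classes, + + (219) and j d (183), are the parental types, so the F1 was + + / j d.
The recombinant classes are + d and j +: 57 + 41 = 98.
Recombination frequency = 98/500 = 0.1960 ≈ 19.6%, i.e. 19.6 cM.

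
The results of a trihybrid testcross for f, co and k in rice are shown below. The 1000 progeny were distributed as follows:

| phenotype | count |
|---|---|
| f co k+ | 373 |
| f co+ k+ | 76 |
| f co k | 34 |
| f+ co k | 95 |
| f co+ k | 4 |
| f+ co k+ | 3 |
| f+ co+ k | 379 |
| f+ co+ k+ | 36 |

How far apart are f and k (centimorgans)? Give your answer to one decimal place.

7.7 centimorgans

The two most frequent reciprocal classes, f co k+ and f+ co+ k, are the parental types, so the F1 was f co k+ / f+ co+ k.
The two rarest classes, f+ co k+ and f co+ k, are the double crossovers. Comparing them with the parentals, only the f allele has switched, so f is the middle locus and the order is co – f – k.
Crossovers in the f–k interval produce the single-crossover classes f co k and f+ co+ k+ (34 + 36 = 70) plus the double crossovers (7).
RF(f–k) = (70 + 7) / 1000 = 77/1000 = 0.0770 → 7.7 centimorgans.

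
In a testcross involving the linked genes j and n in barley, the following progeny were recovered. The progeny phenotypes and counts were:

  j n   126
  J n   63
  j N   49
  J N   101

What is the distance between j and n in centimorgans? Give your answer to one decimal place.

The two most frequent classes, J N (101) and j n (126), are the parental types, so the F1 was J N / j n.
The recombinant classes are J n and j N: 63 + 49 = 112.
Recombination frequency = 112/339 = 0.3304 ≈ 33.0%, i.e. 33.0 centimorgans.

33.0 centimorgans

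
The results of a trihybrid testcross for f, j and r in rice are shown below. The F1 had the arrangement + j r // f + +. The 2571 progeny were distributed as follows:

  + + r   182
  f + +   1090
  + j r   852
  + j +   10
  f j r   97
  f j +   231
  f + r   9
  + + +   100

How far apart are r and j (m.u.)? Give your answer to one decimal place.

The two rarest classes, + j + and f + r, are the double crossovers. Comparing them with the parentals, only the r allele has switched, so r is the middle locus and the order is j – r – f.
Crossovers in the j–r interval produce the single-crossover classes + + r and f j + (182 + 231 = 413) plus the double crossovers (19).
RF(j–r) = (413 + 19) / 2571 = 432/2571 = 0.1680 → 16.8 m.u.

16.8 m.u.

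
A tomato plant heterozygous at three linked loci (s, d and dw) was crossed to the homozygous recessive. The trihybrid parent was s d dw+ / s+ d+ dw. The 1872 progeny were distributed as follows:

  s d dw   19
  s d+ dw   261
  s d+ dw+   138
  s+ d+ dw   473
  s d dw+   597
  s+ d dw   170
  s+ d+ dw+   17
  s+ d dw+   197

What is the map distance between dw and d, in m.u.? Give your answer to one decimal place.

The two rarest classes, s d dw and s+ d+ dw+, are the double crossovers. Comparing them with the parentals, only the dw allele has switched, so dw is the middle locus and the order is s – dw – d.
Crossovers in the dw–d interval produce the single-crossover classes s d+ dw+ and s+ d dw (138 + 170 = 308) plus the double crossovers (36).
RF(dw–d) = (308 + 36) / 1872 = 344/1872 = 0.1838 → 18.4 m.u.

18.4 m.u.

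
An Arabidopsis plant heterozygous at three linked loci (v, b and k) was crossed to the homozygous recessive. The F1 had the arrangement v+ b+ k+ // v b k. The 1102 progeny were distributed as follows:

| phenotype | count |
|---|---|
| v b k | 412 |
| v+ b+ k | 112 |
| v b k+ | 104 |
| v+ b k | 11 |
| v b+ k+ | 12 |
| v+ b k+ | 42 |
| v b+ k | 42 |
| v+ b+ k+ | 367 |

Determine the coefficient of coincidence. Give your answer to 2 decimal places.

0.99

The two rarest classes, v b+ k+ and v+ b k, are the double crossovers. Comparing them with the parentals, only the v allele has switched, so v is the middle locus and the order is b – v – k.
b–v: (84 + 23)/1102 = 0.0971; v–k: (216 + 23)/1102 = 0.2169.
Expected DCO frequency = 0.0971 × 0.2169 ≈ 0.02106; observed = 23/1102 ≈ 0.02087.
Coefficient of coincidence = 0.02087/0.02106 ≈ 0.99.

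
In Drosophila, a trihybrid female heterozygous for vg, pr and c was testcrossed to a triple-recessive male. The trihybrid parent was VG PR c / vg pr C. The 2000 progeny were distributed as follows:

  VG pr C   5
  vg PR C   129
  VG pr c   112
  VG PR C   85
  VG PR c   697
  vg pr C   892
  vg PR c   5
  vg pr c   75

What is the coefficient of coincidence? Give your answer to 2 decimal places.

The two rarest classes, vg PR c and VG pr C, are the double crossovers. Comparing them with the parentals, only the vg allele has switched, so vg is the middle locus and the order is pr – vg – c.
pr–vg: (241 + 10)/2000 = 0.1255; vg–c: (160 + 10)/2000 = 0.0850.
Expected DCO frequency = 0.1255 × 0.0850 ≈ 0.01067; observed = 10/2000 ≈ 0.00500.
Coefficient of coincidence = 0.00500/0.01067 ≈ 0.47.

0.47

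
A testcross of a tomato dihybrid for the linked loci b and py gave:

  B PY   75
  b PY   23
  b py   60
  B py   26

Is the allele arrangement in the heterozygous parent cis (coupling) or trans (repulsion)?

The two most frequent classes are B PY (75) and b py (60); these are the parental (non-recombinant) types.
So the F1 carried B PY on one chromosome and b py on the other — the recessive alleles are on the same chromosome (cis / coupling).

cis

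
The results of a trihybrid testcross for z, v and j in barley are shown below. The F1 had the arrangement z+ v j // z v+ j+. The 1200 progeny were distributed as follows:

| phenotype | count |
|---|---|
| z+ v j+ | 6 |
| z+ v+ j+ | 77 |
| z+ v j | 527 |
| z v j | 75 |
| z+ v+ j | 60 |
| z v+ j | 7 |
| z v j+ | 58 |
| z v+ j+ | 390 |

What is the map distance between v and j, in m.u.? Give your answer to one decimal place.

10.9 m.u.

The two rarest classes, z+ v j+ and z v+ j, are the double crossovers. Comparing them with the parentals, only the j allele has switched, so j is the middle locus and the order is v – j – z.
Crossovers in the v–j interval produce the single-crossover classes z+ v+ j and z v j+ (60 + 58 = 118) plus the double crossovers (13).
RF(v–j) = (118 + 13) / 1200 = 131/1200 = 0.1092 → 10.9 m.u.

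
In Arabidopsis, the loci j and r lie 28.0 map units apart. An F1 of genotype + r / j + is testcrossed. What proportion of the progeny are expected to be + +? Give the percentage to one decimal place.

14.0%

A map distance of 28.0 map units corresponds to a recombination frequency of 0.280.
The F1 is + r / j +, so + + is a recombinant gamete class with expected frequency r/2 = 0.280/2 = 0.1400.
That is 0.1400 = 14.0% of the progeny.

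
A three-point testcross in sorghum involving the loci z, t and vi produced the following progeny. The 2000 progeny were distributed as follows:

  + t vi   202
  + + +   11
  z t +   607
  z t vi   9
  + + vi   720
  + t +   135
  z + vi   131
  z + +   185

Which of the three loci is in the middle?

The two most frequent reciprocal classes, z t + and + + vi, are the parental types, so the F1 was z t + / + + vi.
The two rarest classes, z t vi and + + +, are the double crossovers. Comparing them with the parentals, only the vi allele has switched, so vi is the middle locus and the order is t – vi – z.

vi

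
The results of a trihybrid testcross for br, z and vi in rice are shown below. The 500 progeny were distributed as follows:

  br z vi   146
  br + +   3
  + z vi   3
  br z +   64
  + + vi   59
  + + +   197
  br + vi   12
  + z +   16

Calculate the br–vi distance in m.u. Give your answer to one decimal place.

The two most frequent reciprocal classes, br z vi and + + +, are the parental types, so the F1 was br z vi / + + +.
The two rarest classes, + z vi and br + +, are the double crossovers. Comparing them with the parentals, only the br allele has switched, so br is the middle locus and the order is vi – br – z.
Crossovers in the vi–br interval produce the single-crossover classes br z + and + + vi (64 + 59 = 123) plus the double crossovers (6).
RF(vi–br) = (123 + 6) / 500 = 129/500 = 0.2580 → 25.8 m.u.

25.8 m.u.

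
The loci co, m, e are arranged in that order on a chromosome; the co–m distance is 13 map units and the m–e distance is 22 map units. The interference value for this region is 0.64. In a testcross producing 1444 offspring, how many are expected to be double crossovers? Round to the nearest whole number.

Map distances give recombination frequencies of 0.130 and 0.220 for the two intervals.
With interference 0.64 (so coincidence = 0.36), expected double-crossover frequency = 0.130 × 0.220 × 0.36 = 0.01030.
Expected number = 0.01030 × 1444 = 14.87 ≈ 15.

15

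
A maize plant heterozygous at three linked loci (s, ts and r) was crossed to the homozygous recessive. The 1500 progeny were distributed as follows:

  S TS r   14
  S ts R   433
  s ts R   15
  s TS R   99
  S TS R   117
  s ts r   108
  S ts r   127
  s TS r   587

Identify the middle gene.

s

The two most frequent reciprocal classes, S ts R and s TS r, are the parental types, so the F1 was S ts R / s TS r.
The two rarest classes, s ts R and S TS r, are the double crossovers. Comparing them with the parentals, only the s allele has switched, so s is the middle locus and the order is r – s – ts.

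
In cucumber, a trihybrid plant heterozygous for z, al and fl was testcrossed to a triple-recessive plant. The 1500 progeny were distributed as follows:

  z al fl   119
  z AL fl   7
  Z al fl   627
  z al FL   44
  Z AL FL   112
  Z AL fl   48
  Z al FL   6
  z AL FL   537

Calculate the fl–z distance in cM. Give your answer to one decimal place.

The two most frequent reciprocal classes, Z al fl and z AL FL, are the parental types, so the F1 was Z al fl / z AL FL.
The two rarest classes, Z al FL and z AL fl, are the double crossovers. Comparing them with the parentals, only the fl allele has switched, so fl is the middle locus and the order is al – fl – z.
Crossovers in the fl–z interval produce the single-crossover classes z al fl and Z AL FL (119 + 112 = 231) plus the double crossovers (13).
RF(fl–z) = (231 + 13) / 1500 = 244/1500 = 0.1627 → 16.3 cM.

16.3 cM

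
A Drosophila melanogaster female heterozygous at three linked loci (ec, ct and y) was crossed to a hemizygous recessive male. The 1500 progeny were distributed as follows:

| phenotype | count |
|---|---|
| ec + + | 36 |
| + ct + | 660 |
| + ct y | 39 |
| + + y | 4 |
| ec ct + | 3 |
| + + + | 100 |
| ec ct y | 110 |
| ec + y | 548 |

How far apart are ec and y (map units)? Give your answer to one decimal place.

5.5 map units

The two most frequent reciprocal classes, ec + y and + ct +, are the parental types, so the F1 was ec + y / + ct +.
The two rarest classes, + + y and ec ct +, are the double crossovers. Comparing them with the parentals, only the ec allele has switched, so ec is the middle locus and the order is ct – ec – y.
Crossovers in the ec–y interval produce the single-crossover classes ec + + and + ct y (36 + 39 = 75) plus the double crossovers (7).
RF(ec–y) = (75 + 7) / 1500 = 82/1500 = 0.0547 → 5.5 map units.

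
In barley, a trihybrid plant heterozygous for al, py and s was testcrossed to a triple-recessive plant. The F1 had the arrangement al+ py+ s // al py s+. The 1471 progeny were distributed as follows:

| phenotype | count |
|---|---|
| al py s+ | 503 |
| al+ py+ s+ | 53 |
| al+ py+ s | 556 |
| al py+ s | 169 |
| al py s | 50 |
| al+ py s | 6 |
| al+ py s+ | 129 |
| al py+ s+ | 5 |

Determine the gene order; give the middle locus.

The two rarest classes, al+ py s and al py+ s+, are the double crossovers. Comparing them with the parentals, only the py allele has switched, so py is the middle locus and the order is al – py – s.

py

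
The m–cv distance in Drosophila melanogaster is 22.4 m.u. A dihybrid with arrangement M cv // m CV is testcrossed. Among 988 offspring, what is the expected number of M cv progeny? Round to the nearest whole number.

383

A map distance of 22.4 m.u. corresponds to a recombination frequency of 0.224.
The F1 is M cv / m CV, so M cv is a parental gamete class with expected frequency (1 − r)/2 = 0.776/2 = 0.3880.
Expected number = 0.3880 × 988 = 383.34 ≈ 383.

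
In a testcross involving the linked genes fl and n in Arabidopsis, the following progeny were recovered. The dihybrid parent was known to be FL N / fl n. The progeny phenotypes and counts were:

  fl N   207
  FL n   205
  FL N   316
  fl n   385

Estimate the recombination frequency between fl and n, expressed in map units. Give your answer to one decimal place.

The recombinant classes are FL n and fl N: 205 + 207 = 412.
Recombination frequency = 412/1113 = 0.3702 ≈ 37.0%, i.e. 37.0 map units.

37.0 map units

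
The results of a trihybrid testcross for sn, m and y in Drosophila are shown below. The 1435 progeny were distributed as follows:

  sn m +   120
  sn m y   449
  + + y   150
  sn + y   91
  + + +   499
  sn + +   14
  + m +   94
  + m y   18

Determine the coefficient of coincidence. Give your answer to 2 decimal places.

The two most frequent reciprocal classes, + + + and sn m y, are the parental types, so the F1 was + + + / sn m y.
The two rarest classes, sn + + and + m y, are the double crossovers. Comparing them with the parentals, only the sn allele has switched, so sn is the middle locus and the order is m – sn – y.
m–sn: (185 + 32)/1435 = 0.1512; sn–y: (270 + 32)/1435 = 0.2105.
Expected DCO frequency = 0.1512 × 0.2105 ≈ 0.03183; observed = 32/1435 ≈ 0.02230.
Coefficient of coincidence = 0.02230/0.03183 ≈ 0.70.

0.70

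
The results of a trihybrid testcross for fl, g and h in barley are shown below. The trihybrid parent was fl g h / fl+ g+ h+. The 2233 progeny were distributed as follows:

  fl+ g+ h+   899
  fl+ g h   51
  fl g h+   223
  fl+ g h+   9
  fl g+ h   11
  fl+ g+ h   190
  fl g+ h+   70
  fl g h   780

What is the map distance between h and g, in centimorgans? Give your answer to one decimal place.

The two rarest classes, fl g+ h and fl+ g h+, are the double crossovers. Comparing them with the parentals, only the g allele has switched, so g is the middle locus and the order is fl – g – h.
Crossovers in the g–h interval produce the single-crossover classes fl g h+ and fl+ g+ h (223 + 190 = 413) plus the double crossovers (20).
RF(g–h) = (413 + 20) / 2233 = 433/2233 = 0.1939 → 19.4 centimorgans.

19.4 centimorgans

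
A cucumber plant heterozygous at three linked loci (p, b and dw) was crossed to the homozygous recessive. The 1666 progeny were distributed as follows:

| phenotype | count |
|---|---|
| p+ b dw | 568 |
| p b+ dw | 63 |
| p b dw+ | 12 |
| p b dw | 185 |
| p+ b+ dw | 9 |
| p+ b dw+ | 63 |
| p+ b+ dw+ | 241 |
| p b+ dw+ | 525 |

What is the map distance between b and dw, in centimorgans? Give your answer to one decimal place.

8.8 centimorgans

The two most frequent reciprocal classes, p+ b dw and p b+ dw+, are the parental types, so the F1 was p+ b dw / p b+ dw+.
The two rarest classes, p+ b+ dw and p b dw+, are the double crossovers. Comparing them with the parentals, only the b allele has switched, so b is the middle locus and the order is p – b – dw.
Crossovers in the b–dw interval produce the single-crossover classes p+ b dw+ and p b+ dw (63 + 63 = 126) plus the double crossovers (21).
RF(b–dw) = (126 + 21) / 1666 = 147/1666 = 0.0882 → 8.8 centimorgans.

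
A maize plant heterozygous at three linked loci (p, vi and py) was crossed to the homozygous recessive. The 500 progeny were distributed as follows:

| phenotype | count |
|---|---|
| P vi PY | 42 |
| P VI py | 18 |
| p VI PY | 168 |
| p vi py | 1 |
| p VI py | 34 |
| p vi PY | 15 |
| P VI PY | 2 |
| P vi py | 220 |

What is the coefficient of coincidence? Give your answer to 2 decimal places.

The two most frequent reciprocal classes, P vi py and p VI PY, are the parental types, so the F1 was P vi py / p VI PY.
The two rarest classes, p vi py and P VI PY, are the double crossovers. Comparing them with the parentals, only the p allele has switched, so p is the middle locus and the order is py – p – vi.
py–p: (76 + 3)/500 = 0.1580; p–vi: (33 + 3)/500 = 0.0720.
Expected DCO frequency = 0.1580 × 0.0720 ≈ 0.01138; observed = 3/500 ≈ 0.00600.
Coefficient of coincidence = 0.00600/0.01138 ≈ 0.53.

0.53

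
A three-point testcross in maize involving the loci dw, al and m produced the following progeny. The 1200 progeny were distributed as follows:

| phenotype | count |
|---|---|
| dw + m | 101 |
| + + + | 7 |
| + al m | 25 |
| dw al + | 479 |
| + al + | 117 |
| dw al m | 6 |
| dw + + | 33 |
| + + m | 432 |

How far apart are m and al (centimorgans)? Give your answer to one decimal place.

5.9 centimorgans

The two most frequent reciprocal classes, + + m and dw al +, are the parental types, so the F1 was + + m / dw al +.
The two rarest classes, + + + and dw al m, are the double crossovers. Comparing them with the parentals, only the m allele has switched, so m is the middle locus and the order is al – m – dw.
Crossovers in the al–m interval produce the single-crossover classes + al m and dw + + (25 + 33 = 58) plus the double crossovers (13).
RF(al–m) = (58 + 13) / 1200 = 71/1200 = 0.0592 → 5.9 centimorgans.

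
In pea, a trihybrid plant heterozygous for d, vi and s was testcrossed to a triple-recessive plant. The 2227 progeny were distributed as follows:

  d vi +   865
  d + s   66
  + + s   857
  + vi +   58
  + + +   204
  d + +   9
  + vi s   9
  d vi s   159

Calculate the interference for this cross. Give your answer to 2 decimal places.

0.26

The two most frequent reciprocal classes, d vi + and + + s, are the parental types, so the F1 was d vi + / + + s.
The two rarest classes, d + + and + vi s, are the double crossovers. Comparing them with the parentals, only the vi allele has switched, so vi is the middle locus and the order is s – vi – d.
s–vi: (363 + 18)/2227 = 0.1711; vi–d: (124 + 18)/2227 = 0.0638.
Expected DCO frequency = 0.1711 × 0.0638 ≈ 0.01092; observed = 18/2227 ≈ 0.00808.
Coefficient of coincidence = 0.00808/0.01092 ≈ 0.74; interference = 1 − 0.74 = 0.26.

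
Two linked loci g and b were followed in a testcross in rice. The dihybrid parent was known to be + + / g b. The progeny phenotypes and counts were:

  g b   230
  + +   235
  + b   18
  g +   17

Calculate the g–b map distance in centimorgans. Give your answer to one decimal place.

7.0 centimorgans

The recombinant classes are + b and g +: 18 + 17 = 35.
Recombination frequency = 35/500 = 0.0700 ≈ 7.0%, i.e. 7.0 centimorgans.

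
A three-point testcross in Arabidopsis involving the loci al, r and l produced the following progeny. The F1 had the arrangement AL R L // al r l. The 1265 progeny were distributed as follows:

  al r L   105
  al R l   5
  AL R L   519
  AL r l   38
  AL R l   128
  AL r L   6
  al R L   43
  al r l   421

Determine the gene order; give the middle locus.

r

The two rarest classes, AL r L and al R l, are the double crossovers. Comparing them with the parentals, only the r allele has switched, so r is the middle locus and the order is al – r – l.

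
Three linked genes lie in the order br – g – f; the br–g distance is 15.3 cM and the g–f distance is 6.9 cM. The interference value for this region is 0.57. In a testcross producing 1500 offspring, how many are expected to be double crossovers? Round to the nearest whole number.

Map distances give recombination frequencies of 0.153 and 0.069 for the two intervals.
With interference 0.57 (so coincidence = 0.43), expected double-crossover frequency = 0.153 × 0.069 × 0.43 = 0.00454.
Expected number = 0.00454 × 1500 = 6.81 ≈ 7.

7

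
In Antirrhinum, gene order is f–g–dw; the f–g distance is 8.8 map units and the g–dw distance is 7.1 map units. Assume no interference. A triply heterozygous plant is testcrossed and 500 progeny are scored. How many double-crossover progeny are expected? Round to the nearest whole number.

3

Map distances give recombination frequencies of 0.088 and 0.071 for the two intervals.
With no interference, expected double-crossover frequency = 0.088 × 0.071 = 0.00625.
Expected number = 0.00625 × 500 = 3.12 ≈ 3.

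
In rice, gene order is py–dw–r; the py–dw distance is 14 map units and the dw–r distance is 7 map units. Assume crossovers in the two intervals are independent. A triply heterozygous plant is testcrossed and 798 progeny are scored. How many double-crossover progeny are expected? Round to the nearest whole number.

Map distances give recombination frequencies of 0.140 and 0.070 for the two intervals.
With no interference, expected double-crossover frequency = 0.140 × 0.070 = 0.00980.
Expected number = 0.00980 × 798 = 7.82 ≈ 8.

8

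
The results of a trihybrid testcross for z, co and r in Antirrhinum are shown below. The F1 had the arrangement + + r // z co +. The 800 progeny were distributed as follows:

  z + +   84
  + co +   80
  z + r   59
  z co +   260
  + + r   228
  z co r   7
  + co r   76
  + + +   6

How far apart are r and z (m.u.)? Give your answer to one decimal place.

The two rarest classes, + + + and z co r, are the double crossovers. Comparing them with the parentals, only the r allele has switched, so r is the middle locus and the order is z – r – co.
Crossovers in the z–r interval produce the single-crossover classes z + r and + co + (59 + 80 = 139) plus the double crossovers (13).
RF(z–r) = (139 + 13) / 800 = 152/800 = 0.1900 → 19.0 m.u.

19.0 m.u.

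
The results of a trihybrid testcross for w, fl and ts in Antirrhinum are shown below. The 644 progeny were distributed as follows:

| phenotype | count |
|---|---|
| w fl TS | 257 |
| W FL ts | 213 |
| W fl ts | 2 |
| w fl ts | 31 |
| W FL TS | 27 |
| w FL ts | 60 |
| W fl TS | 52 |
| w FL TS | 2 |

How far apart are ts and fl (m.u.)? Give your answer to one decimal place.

9.6 m.u.

The two most frequent reciprocal classes, w fl TS and W FL ts, are the parental types, so the F1 was w fl TS / W FL ts.
The two rarest classes, w FL TS and W fl ts, are the double crossovers. Comparing them with the parentals, only the fl allele has switched, so fl is the middle locus and the order is w – fl – ts.
Crossovers in the fl–ts interval produce the single-crossover classes w fl ts and W FL TS (31 + 27 = 58) plus the double crossovers (4).
RF(fl–ts) = (58 + 4) / 644 = 62/644 = 0.0963 → 9.6 m.u.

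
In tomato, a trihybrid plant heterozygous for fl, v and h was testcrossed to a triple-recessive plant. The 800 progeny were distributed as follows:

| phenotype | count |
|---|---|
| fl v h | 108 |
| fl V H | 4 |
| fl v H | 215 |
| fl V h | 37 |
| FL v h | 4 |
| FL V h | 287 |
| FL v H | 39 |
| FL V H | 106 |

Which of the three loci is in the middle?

v

The two most frequent reciprocal classes, FL V h and fl v H, are the parental types, so the F1 was FL V h / fl v H.
The two rarest classes, FL v h and fl V H, are the double crossovers. Comparing them with the parentals, only the v allele has switched, so v is the middle locus and the order is h – v – fl.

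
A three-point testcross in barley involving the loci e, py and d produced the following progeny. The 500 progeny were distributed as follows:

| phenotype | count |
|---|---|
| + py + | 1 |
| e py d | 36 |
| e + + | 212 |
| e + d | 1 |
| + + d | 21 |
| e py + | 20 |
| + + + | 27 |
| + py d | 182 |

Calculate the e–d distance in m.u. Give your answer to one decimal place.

The two most frequent reciprocal classes, + py d and e + +, are the parental types, so the F1 was + py d / e + +.
The two rarest classes, + py + and e + d, are the double crossovers. Comparing them with the parentals, only the d allele has switched, so d is the middle locus and the order is py – d – e.
Crossovers in the d–e interval produce the single-crossover classes e py d and + + + (36 + 27 = 63) plus the double crossovers (2).
RF(d–e) = (63 + 2) / 500 = 65/500 = 0.1300 → 13.0 m.u.

13.0 m.u.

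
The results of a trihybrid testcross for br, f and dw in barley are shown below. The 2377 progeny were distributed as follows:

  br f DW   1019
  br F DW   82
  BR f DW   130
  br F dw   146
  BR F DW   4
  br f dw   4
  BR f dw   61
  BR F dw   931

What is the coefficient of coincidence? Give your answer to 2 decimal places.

The two most frequent reciprocal classes, br f DW and BR F dw, are the parental types, so the F1 was br f DW / BR F dw.
The two rarest classes, br f dw and BR F DW, are the double crossovers. Comparing them with the parentals, only the dw allele has switched, so dw is the middle locus and the order is f – dw – br.
f–dw: (143 + 8)/2377 = 0.0635; dw–br: (276 + 8)/2377 = 0.1195.
Expected DCO frequency = 0.0635 × 0.1195 ≈ 0.00759; observed = 8/2377 ≈ 0.00337.
Coefficient of coincidence = 0.00337/0.00759 ≈ 0.44.

0.44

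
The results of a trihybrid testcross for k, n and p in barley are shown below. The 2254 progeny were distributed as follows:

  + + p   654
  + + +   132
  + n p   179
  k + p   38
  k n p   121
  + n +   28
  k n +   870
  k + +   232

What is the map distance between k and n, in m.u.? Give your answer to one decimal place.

21.2 m.u.

The two most frequent reciprocal classes, + + p and k n +, are the parental types, so the F1 was + + p / k n +.
The two rarest classes, k + p and + n +, are the double crossovers. Comparing them with the parentals, only the k allele has switched, so k is the middle locus and the order is n – k – p.
Crossovers in the n–k interval produce the single-crossover classes + n p and k + + (179 + 232 = 411) plus the double crossovers (66).
RF(n–k) = (411 + 66) / 2254 = 477/2254 = 0.2116 → 21.2 m.u.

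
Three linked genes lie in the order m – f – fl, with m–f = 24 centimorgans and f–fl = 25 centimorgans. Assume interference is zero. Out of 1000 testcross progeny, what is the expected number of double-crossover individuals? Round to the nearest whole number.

60

Map distances give recombination frequencies of 0.240 and 0.250 for the two intervals.
With no interference, expected double-crossover frequency = 0.240 × 0.250 = 0.06000.
Expected number = 0.06000 × 1000 = 60.00 ≈ 60.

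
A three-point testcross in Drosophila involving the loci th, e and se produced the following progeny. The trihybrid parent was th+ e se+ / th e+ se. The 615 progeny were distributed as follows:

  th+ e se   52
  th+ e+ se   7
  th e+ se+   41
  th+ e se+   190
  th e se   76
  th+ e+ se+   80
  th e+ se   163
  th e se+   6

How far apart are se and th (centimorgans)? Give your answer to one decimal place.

17.2 centimorgans

The two rarest classes, th e se+ and th+ e+ se, are the double crossovers. Comparing them with the parentals, only the th allele has switched, so th is the middle locus and the order is se – th – e.
Crossovers in the se–th interval produce the single-crossover classes th+ e se and th e+ se+ (52 + 41 = 93) plus the double crossovers (13).
RF(se–th) = (93 + 13) / 615 = 106/615 = 0.1724 → 17.2 centimorgans.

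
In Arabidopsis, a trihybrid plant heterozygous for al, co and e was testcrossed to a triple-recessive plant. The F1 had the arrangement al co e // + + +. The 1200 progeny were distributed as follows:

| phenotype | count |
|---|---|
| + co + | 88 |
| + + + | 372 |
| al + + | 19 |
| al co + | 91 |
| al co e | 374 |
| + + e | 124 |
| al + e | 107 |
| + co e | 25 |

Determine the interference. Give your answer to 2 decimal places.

The two rarest classes, + co e and al + +, are the double crossovers. Comparing them with the parentals, only the al allele has switched, so al is the middle locus and the order is e – al – co.
e–al: (215 + 44)/1200 = 0.2158; al–co: (195 + 44)/1200 = 0.1992.
Expected DCO frequency = 0.2158 × 0.1992 ≈ 0.04299; observed = 44/1200 ≈ 0.03667.
Coefficient of coincidence = 0.03667/0.04299 ≈ 0.85; interference = 1 − 0.85 = 0.15.

0.15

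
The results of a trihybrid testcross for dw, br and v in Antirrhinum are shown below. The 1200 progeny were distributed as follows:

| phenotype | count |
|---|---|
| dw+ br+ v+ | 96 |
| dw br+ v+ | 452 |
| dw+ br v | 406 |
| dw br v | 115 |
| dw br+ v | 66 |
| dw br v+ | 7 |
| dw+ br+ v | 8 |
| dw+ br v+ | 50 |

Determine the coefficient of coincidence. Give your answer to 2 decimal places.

The two most frequent reciprocal classes, dw+ br v and dw br+ v+, are the parental types, so the F1 was dw+ br v / dw br+ v+.
The two rarest classes, dw+ br+ v and dw br v+, are the double crossovers. Comparing them with the parentals, only the br allele has switched, so br is the middle locus and the order is v – br – dw.
v–br: (116 + 15)/1200 = 0.1092; br–dw: (211 + 15)/1200 = 0.1883.
Expected DCO frequency = 0.1092 × 0.1883 ≈ 0.02056; observed = 15/1200 ≈ 0.01250.
Coefficient of coincidence = 0.01250/0.02056 ≈ 0.61.

0.61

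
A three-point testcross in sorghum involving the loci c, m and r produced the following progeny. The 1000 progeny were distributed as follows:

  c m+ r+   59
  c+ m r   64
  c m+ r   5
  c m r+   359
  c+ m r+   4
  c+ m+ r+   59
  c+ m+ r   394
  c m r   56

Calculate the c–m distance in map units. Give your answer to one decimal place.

13.2 map units

The two most frequent reciprocal classes, c+ m+ r and c m r+, are the parental types, so the F1 was c+ m+ r / c m r+.
The two rarest classes, c m+ r and c+ m r+, are the double crossovers. Comparing them with the parentals, only the c allele has switched, so c is the middle locus and the order is r – c – m.
Crossovers in the c–m interval produce the single-crossover classes c+ m r and c m+ r+ (64 + 59 = 123) plus the double crossovers (9).
RF(c–m) = (123 + 9) / 1000 = 132/1000 = 0.1320 → 13.2 map units.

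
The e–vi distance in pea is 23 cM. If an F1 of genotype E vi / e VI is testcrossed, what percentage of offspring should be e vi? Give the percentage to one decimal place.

11.5%

A map distance of 23 cM corresponds to a recombination frequency of 0.230.
The F1 is E vi / e VI, so e vi is a recombinant gamete class with expected frequency r/2 = 0.230/2 = 0.1150.
That is 0.1150 = 11.5% of the progeny.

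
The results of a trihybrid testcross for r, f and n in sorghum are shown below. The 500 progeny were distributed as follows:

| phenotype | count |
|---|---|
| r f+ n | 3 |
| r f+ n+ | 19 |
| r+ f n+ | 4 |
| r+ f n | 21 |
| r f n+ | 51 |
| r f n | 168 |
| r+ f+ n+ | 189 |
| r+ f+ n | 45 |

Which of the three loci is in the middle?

The two most frequent reciprocal classes, r f n and r+ f+ n+, are the parental types, so the F1 was r f n / r+ f+ n+.
The two rarest classes, r f+ n and r+ f n+, are the double crossovers. Comparing them with the parentals, only the f allele has switched, so f is the middle locus and the order is r – f – n.

f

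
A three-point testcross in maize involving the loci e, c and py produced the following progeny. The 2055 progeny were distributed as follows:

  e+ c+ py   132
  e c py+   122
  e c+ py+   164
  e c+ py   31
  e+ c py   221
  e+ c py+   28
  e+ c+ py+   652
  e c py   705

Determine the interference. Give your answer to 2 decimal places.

The two most frequent reciprocal classes, e+ c+ py+ and e c py, are the parental types, so the F1 was e+ c+ py+ / e c py.
The two rarest classes, e+ c py+ and e c+ py, are the double crossovers. Comparing them with the parentals, only the c allele has switched, so c is the middle locus and the order is e – c – py.
e–c: (385 + 59)/2055 = 0.2161; c–py: (254 + 59)/2055 = 0.1523.
Expected DCO frequency = 0.2161 × 0.1523 ≈ 0.03291; observed = 59/2055 ≈ 0.02871.
Coefficient of coincidence = 0.02871/0.03291 ≈ 0.87; interference = 1 − 0.87 = 0.13.

0.13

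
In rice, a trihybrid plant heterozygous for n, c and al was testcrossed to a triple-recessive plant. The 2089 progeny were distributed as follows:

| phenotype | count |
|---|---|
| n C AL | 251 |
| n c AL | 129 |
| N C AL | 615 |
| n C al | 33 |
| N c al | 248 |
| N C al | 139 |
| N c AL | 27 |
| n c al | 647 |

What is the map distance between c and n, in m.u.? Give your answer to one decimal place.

The two most frequent reciprocal classes, n c al and N C AL, are the parental types, so the F1 was n c al / N C AL.
The two rarest classes, n C al and N c AL, are the double crossovers. Comparing them with the parentals, only the c allele has switched, so c is the middle locus and the order is n – c – al.
Crossovers in the n–c interval produce the single-crossover classes N c al and n C AL (248 + 251 = 499) plus the double crossovers (60).
RF(n–c) = (499 + 60) / 2089 = 559/2089 = 0.2676 → 26.8 m.u.

26.8 m.u.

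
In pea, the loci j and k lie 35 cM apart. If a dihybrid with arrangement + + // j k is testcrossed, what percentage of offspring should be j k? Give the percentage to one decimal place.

A map distance of 35 cM corresponds to a recombination frequency of 0.350.
The F1 is + + / j k, so j k is a parental gamete class with expected frequency (1 − r)/2 = 0.650/2 = 0.3250.
That is 0.3250 = 32.5% of the progeny.

32.5%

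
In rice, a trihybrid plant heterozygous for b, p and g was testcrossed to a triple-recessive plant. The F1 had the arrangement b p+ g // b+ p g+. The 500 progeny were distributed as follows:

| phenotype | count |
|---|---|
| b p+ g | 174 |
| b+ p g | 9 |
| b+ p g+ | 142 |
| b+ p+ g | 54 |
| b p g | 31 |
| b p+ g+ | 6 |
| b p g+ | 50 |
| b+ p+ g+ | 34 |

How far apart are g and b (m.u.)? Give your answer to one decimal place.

The two rarest classes, b p+ g+ and b+ p g, are the double crossovers. Comparing them with the parentals, only the g allele has switched, so g is the middle locus and the order is b – g – p.
Crossovers in the b–g interval produce the single-crossover classes b+ p+ g and b p g+ (54 + 50 = 104) plus the double crossovers (15).
RF(b–g) = (104 + 15) / 500 = 119/500 = 0.2380 → 23.8 m.u.

23.8 m.u.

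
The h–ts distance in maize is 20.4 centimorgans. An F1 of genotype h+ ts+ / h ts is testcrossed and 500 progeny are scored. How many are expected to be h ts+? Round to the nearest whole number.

51

A map distance of 20.4 centimorgans corresponds to a recombination frequency of 0.204.
The F1 is h+ ts+ / h ts, so h ts+ is a recombinant gamete class with expected frequency r/2 = 0.204/2 = 0.1020.
Expected number = 0.1020 × 500 = 51.00 ≈ 51.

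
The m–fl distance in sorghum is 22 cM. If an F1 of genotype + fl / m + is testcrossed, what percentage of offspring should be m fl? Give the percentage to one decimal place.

11.0%

A map distance of 22 cM corresponds to a recombination frequency of 0.220.
The F1 is + fl / m +, so m fl is a recombinant gamete class with expected frequency r/2 = 0.220/2 = 0.1100.
That is 0.1100 = 11.0% of the progeny.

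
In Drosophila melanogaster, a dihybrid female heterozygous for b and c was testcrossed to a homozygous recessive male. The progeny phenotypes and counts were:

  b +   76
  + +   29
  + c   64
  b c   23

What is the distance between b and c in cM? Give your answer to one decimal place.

The two most frequent classes, + c (64) and b + (76), are the parental types, so the F1 was + c / b +.
The recombinant classes are + + and b c: 29 + 23 = 52.
Recombination frequency = 52/192 = 0.2708 ≈ 27.1%, i.e. 27.1 cM.

27.1 cM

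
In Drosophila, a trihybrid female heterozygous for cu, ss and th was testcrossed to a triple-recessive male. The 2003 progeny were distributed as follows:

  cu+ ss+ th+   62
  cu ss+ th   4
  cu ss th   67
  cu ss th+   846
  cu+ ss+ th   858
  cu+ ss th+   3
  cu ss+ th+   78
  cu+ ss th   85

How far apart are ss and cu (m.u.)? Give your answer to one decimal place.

The two most frequent reciprocal classes, cu ss th+ and cu+ ss+ th, are the parental types, so the F1 was cu ss th+ / cu+ ss+ th.
The two rarest classes, cu+ ss th+ and cu ss+ th, are the double crossovers. Comparing them with the parentals, only the cu allele has switched, so cu is the middle locus and the order is th – cu – ss.
Crossovers in the cu–ss interval produce the single-crossover classes cu ss+ th+ and cu+ ss th (78 + 85 = 163) plus the double crossovers (7).
RF(cu–ss) = (163 + 7) / 2003 = 170/2003 = 0.0849 → 8.5 m.u.

8.5 m.u.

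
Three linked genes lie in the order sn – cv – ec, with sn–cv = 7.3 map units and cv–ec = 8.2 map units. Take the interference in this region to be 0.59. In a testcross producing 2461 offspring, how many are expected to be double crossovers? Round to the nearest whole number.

6

Map distances give recombination frequencies of 0.073 and 0.082 for the two intervals.
With interference 0.59 (so coincidence = 0.41), expected double-crossover frequency = 0.073 × 0.082 × 0.41 = 0.00245.
Expected number = 0.00245 × 2461 = 6.04 ≈ 6.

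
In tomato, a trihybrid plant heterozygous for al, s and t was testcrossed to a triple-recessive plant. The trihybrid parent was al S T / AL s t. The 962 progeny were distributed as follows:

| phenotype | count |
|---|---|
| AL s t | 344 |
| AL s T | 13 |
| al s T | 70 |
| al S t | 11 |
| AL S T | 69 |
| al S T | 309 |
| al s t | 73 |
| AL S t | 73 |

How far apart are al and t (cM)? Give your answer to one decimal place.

The two rarest classes, al S t and AL s T, are the double crossovers. Comparing them with the parentals, only the t allele has switched, so t is the middle locus and the order is al – t – s.
Crossovers in the al–t interval produce the single-crossover classes AL S T and al s t (69 + 73 = 142) plus the double crossovers (24).
RF(al–t) = (142 + 24) / 962 = 166/962 = 0.1726 → 17.3 cM.

17.3 cM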